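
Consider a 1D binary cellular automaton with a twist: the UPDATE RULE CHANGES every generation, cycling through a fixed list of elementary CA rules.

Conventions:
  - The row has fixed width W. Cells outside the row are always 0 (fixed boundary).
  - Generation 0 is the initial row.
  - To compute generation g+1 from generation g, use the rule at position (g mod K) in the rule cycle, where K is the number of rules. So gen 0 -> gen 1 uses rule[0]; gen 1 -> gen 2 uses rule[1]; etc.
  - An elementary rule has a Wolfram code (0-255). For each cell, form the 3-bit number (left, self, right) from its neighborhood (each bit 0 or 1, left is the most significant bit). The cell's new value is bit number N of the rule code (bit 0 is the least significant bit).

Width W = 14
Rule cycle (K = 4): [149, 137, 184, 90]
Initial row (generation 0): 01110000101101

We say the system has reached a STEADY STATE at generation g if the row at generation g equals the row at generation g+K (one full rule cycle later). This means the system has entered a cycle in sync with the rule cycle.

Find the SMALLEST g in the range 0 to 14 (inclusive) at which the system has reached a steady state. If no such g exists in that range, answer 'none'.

Answer: none

Derivation:
Gen 0: 01110000101101
Gen 1 (rule 149): 00101110100001
Gen 2 (rule 137): 10001100001100
Gen 3 (rule 184): 01001010001010
Gen 4 (rule 90): 10110001010001
Gen 5 (rule 149): 10001101011101
Gen 6 (rule 137): 00101000011000
Gen 7 (rule 184): 00010100010100
Gen 8 (rule 90): 00100010100010
Gen 9 (rule 149): 10111010111011
Gen 10 (rule 137): 00110000110010
Gen 11 (rule 184): 00101000101001
Gen 12 (rule 90): 01000101000110
Gen 13 (rule 149): 01110101110001
Gen 14 (rule 137): 01100001100100
Gen 15 (rule 184): 01010001010010
Gen 16 (rule 90): 10001010001101
Gen 17 (rule 149): 11101011100001
Gen 18 (rule 137): 11000011001100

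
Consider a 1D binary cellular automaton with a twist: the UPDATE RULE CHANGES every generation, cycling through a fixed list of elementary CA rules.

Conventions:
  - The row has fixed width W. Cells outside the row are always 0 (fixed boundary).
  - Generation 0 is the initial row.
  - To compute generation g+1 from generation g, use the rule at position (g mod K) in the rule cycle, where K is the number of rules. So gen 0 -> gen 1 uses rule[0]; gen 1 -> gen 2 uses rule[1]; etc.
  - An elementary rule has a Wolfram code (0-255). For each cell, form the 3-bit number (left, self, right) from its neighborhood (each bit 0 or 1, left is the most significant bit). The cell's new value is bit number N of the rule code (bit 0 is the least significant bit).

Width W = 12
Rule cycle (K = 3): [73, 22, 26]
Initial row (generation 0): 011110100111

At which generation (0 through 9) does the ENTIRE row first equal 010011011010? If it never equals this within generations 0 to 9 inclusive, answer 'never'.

Gen 0: 011110100111
Gen 1 (rule 73): 010010000101
Gen 2 (rule 22): 111111001101
Gen 3 (rule 26): 100000111000
Gen 4 (rule 73): 001110101011
Gen 5 (rule 22): 010000101000
Gen 6 (rule 26): 101001000100
Gen 7 (rule 73): 000000010001
Gen 8 (rule 22): 000000111011
Gen 9 (rule 26): 000001100010

Answer: never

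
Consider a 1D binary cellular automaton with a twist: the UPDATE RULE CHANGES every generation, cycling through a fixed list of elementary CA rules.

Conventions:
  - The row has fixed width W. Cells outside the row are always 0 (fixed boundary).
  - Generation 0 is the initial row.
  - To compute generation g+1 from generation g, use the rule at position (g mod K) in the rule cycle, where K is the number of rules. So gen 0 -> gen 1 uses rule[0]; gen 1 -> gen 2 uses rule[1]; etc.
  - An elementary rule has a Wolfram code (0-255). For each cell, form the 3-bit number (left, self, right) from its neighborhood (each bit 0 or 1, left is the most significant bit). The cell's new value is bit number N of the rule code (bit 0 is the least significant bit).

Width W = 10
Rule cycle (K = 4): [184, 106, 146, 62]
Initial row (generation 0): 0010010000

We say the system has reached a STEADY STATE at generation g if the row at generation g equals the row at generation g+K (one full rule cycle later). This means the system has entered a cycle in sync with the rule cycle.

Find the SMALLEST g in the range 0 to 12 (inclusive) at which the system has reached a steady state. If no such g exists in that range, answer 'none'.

Answer: none

Derivation:
Gen 0: 0010010000
Gen 1 (rule 184): 0001001000
Gen 2 (rule 106): 0010010000
Gen 3 (rule 146): 0101101000
Gen 4 (rule 62): 1111011100
Gen 5 (rule 184): 1110111010
Gen 6 (rule 106): 1011101100
Gen 7 (rule 146): 0001000010
Gen 8 (rule 62): 0011100111
Gen 9 (rule 184): 0011010110
Gen 10 (rule 106): 0111101110
Gen 11 (rule 146): 1011000101
Gen 12 (rule 62): 1110101111
Gen 13 (rule 184): 1101011110
Gen 14 (rule 106): 1110110010
Gen 15 (rule 146): 0100001101
Gen 16 (rule 62): 1110011011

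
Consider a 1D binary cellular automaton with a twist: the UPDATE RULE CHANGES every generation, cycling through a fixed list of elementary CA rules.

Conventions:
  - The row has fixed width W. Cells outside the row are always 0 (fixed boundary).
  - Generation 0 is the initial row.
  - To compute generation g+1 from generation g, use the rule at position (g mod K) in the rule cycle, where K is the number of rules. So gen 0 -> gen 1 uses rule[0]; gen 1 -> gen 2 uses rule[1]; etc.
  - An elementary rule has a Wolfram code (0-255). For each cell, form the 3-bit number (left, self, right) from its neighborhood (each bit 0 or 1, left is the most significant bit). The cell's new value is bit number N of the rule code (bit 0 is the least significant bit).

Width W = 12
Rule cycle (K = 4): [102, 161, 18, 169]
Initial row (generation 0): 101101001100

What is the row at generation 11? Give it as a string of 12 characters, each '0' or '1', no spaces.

Gen 0: 101101001100
Gen 1 (rule 102): 110111010100
Gen 2 (rule 161): 001010101001
Gen 3 (rule 18): 010000000110
Gen 4 (rule 169): 000111110100
Gen 5 (rule 102): 001000011100
Gen 6 (rule 161): 100011001001
Gen 7 (rule 18): 010100110110
Gen 8 (rule 169): 001000101100
Gen 9 (rule 102): 011001110100
Gen 10 (rule 161): 000000101001
Gen 11 (rule 18): 000001000110

Answer: 000001000110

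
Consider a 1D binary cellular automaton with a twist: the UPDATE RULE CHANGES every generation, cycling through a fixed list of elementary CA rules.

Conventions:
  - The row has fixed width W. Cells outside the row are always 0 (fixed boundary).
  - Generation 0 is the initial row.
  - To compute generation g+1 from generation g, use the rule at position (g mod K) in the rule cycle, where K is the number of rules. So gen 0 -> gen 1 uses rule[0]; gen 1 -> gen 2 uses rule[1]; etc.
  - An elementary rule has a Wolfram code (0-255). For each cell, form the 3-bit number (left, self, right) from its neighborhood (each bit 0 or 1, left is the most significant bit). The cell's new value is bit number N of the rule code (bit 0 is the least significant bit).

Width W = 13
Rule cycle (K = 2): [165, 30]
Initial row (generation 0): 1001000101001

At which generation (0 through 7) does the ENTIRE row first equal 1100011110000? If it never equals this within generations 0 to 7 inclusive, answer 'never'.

Gen 0: 1001000101001
Gen 1 (rule 165): 1001010111001
Gen 2 (rule 30): 1111010100111
Gen 3 (rule 165): 0110111100010
Gen 4 (rule 30): 1100100010111
Gen 5 (rule 165): 0000101011010
Gen 6 (rule 30): 0001101010011
Gen 7 (rule 165): 1100011110000

Answer: 7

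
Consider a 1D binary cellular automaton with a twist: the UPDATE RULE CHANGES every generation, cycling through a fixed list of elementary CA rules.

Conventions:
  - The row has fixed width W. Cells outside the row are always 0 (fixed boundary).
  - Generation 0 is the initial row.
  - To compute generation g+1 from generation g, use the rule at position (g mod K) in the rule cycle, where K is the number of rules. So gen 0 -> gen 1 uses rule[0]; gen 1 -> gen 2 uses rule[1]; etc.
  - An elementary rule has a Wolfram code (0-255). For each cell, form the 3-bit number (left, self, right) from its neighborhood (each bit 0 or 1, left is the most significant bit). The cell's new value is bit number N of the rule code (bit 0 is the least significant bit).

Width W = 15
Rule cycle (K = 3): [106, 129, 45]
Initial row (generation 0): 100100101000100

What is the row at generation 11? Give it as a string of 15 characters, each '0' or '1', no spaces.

Gen 0: 100100101000100
Gen 1 (rule 106): 001001010001000
Gen 2 (rule 129): 100000000100011
Gen 3 (rule 45): 101111110101010
Gen 4 (rule 106): 011000011010100
Gen 5 (rule 129): 000011000000001
Gen 6 (rule 45): 111010011111101
Gen 7 (rule 106): 101100110000110
Gen 8 (rule 129): 000000000110000
Gen 9 (rule 45): 111111110100111
Gen 10 (rule 106): 100000011001101
Gen 11 (rule 129): 001111000000000

Answer: 001111000000000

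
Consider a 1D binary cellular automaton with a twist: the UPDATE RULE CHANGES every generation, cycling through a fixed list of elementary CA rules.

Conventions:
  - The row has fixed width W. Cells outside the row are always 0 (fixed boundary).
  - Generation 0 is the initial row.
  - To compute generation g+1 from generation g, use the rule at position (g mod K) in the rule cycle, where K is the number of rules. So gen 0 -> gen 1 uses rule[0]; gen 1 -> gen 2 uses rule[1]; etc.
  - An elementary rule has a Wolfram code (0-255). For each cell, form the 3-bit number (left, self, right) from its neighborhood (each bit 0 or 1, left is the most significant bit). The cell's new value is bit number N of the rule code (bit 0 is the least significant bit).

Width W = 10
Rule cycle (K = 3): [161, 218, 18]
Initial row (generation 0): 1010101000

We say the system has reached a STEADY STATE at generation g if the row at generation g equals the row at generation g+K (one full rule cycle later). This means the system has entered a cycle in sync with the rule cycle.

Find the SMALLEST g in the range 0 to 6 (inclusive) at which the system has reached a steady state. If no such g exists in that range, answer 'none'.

Gen 0: 1010101000
Gen 1 (rule 161): 0101010011
Gen 2 (rule 218): 1000001111
Gen 3 (rule 18): 0100010000
Gen 4 (rule 161): 0001000111
Gen 5 (rule 218): 0010101111
Gen 6 (rule 18): 0100000000
Gen 7 (rule 161): 0001111111
Gen 8 (rule 218): 0011111111
Gen 9 (rule 18): 0100000000

Answer: 6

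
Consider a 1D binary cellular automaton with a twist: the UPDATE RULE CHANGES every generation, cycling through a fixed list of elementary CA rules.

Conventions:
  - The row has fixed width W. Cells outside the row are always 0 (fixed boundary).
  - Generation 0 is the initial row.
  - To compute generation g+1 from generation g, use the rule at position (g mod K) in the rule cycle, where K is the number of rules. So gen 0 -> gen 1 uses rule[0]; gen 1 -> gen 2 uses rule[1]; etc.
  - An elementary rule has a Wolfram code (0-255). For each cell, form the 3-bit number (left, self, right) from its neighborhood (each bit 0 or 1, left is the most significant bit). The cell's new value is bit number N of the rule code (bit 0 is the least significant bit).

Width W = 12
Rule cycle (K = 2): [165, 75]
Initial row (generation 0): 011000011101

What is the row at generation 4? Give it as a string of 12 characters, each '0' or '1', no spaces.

Gen 0: 011000011101
Gen 1 (rule 165): 000011001011
Gen 2 (rule 75): 111111010011
Gen 3 (rule 165): 011110110000
Gen 4 (rule 75): 110010110111

Answer: 110010110111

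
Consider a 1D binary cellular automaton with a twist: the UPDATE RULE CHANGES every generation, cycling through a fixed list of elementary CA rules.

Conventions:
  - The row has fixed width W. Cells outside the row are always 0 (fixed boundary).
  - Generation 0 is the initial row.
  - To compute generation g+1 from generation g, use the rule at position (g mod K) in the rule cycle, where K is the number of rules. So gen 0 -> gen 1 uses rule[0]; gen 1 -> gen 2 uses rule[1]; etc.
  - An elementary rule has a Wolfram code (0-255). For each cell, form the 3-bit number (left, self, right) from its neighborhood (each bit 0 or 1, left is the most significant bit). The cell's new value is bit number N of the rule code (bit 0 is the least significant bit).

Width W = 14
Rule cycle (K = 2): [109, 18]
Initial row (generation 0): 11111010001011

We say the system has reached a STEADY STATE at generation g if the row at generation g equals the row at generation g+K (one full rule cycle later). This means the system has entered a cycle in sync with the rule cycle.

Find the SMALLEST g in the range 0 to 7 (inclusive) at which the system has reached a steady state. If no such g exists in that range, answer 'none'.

Gen 0: 11111010001011
Gen 1 (rule 109): 10001110101111
Gen 2 (rule 18): 01010000000000
Gen 3 (rule 109): 01110111111111
Gen 4 (rule 18): 10000000000000
Gen 5 (rule 109): 10111111111111
Gen 6 (rule 18): 00000000000000
Gen 7 (rule 109): 11111111111111
Gen 8 (rule 18): 00000000000000
Gen 9 (rule 109): 11111111111111

Answer: 6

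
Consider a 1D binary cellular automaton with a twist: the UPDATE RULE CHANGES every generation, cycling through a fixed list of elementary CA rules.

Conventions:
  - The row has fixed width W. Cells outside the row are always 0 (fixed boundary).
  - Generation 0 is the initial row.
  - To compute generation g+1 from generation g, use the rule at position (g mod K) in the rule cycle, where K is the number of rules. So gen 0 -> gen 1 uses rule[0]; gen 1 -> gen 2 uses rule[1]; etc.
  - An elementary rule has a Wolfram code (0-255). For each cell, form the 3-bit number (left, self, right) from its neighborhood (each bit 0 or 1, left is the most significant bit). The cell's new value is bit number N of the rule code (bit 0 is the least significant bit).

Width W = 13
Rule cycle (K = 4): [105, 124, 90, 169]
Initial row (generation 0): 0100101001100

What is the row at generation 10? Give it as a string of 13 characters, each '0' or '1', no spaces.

Answer: 0011100111000

Derivation:
Gen 0: 0100101001100
Gen 1 (rule 105): 0000010001101
Gen 2 (rule 124): 0000011001111
Gen 3 (rule 90): 0000111111001
Gen 4 (rule 169): 1110111110000
Gen 5 (rule 105): 1011100010111
Gen 6 (rule 124): 1110110011101
Gen 7 (rule 90): 1010111110100
Gen 8 (rule 169): 0101111101001
Gen 9 (rule 105): 0011000110000
Gen 10 (rule 124): 0011100111000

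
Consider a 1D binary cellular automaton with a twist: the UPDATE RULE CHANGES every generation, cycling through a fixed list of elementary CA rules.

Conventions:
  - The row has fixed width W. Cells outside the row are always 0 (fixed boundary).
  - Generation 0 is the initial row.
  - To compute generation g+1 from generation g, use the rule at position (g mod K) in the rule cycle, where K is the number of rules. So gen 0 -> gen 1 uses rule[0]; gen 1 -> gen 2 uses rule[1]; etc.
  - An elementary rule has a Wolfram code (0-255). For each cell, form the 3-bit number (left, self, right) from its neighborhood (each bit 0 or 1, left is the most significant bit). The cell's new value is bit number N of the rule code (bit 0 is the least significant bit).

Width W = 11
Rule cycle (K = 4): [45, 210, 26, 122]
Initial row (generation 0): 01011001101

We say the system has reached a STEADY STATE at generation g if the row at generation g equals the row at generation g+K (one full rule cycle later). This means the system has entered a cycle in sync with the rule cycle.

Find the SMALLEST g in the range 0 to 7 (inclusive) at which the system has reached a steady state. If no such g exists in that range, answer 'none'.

Gen 0: 01011001101
Gen 1 (rule 45): 01110001011
Gen 2 (rule 210): 10111010001
Gen 3 (rule 26): 00100001010
Gen 4 (rule 122): 01010010101
Gen 5 (rule 45): 01110011111
Gen 6 (rule 210): 10111101111
Gen 7 (rule 26): 00100001000
Gen 8 (rule 122): 01010010100
Gen 9 (rule 45): 01110011101
Gen 10 (rule 210): 10111101100
Gen 11 (rule 26): 00100001010

Answer: none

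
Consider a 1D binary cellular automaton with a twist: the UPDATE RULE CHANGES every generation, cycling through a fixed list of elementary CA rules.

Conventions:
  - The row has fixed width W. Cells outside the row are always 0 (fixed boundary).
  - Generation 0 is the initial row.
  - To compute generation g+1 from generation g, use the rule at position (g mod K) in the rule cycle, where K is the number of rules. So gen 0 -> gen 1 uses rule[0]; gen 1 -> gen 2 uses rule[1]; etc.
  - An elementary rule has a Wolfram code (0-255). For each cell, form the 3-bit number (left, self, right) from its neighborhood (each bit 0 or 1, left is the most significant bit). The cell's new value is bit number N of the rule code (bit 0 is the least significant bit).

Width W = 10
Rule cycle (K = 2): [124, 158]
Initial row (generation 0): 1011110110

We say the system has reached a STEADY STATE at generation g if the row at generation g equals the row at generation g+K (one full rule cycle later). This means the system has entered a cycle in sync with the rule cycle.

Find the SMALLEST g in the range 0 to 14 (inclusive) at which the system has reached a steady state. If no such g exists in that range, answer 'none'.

Answer: 7

Derivation:
Gen 0: 1011110110
Gen 1 (rule 124): 1110011111
Gen 2 (rule 158): 1101111110
Gen 3 (rule 124): 1111000011
Gen 4 (rule 158): 1110100110
Gen 5 (rule 124): 1011110111
Gen 6 (rule 158): 1011100110
Gen 7 (rule 124): 1110110111
Gen 8 (rule 158): 1100100110
Gen 9 (rule 124): 1110110111
Gen 10 (rule 158): 1100100110
Gen 11 (rule 124): 1110110111
Gen 12 (rule 158): 1100100110
Gen 13 (rule 124): 1110110111
Gen 14 (rule 158): 1100100110
Gen 15 (rule 124): 1110110111
Gen 16 (rule 158): 1100100110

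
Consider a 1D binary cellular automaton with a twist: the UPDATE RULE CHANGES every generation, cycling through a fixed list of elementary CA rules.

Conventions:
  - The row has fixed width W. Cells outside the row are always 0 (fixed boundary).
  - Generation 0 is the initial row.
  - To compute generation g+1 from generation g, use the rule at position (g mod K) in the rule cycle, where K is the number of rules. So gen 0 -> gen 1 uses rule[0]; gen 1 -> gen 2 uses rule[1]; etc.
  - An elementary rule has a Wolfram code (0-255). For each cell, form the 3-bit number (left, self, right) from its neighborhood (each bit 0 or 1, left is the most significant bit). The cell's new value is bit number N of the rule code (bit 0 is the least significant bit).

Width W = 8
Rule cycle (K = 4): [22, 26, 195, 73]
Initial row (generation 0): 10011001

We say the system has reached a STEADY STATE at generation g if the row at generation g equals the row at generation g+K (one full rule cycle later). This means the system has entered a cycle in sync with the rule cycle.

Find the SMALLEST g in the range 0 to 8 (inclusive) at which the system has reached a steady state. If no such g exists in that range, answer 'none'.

Answer: none

Derivation:
Gen 0: 10011001
Gen 1 (rule 22): 11100111
Gen 2 (rule 26): 10011100
Gen 3 (rule 195): 00101101
Gen 4 (rule 73): 10001100
Gen 5 (rule 22): 11010010
Gen 6 (rule 26): 10001101
Gen 7 (rule 195): 00110100
Gen 8 (rule 73): 10110001
Gen 9 (rule 22): 10001011
Gen 10 (rule 26): 01010010
Gen 11 (rule 195): 10000100
Gen 12 (rule 73): 00110001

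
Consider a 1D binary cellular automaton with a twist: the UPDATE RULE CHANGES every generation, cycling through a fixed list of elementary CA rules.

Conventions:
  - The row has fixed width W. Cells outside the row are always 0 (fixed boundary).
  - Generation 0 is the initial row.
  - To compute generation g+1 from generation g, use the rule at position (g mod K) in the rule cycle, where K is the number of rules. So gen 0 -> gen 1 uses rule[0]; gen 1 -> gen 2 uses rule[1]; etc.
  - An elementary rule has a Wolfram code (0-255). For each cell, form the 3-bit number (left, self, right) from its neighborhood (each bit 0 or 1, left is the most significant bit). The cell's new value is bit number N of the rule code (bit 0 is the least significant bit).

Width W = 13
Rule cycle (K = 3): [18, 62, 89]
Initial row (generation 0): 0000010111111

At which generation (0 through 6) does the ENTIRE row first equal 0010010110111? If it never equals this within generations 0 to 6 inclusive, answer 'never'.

Answer: never

Derivation:
Gen 0: 0000010111111
Gen 1 (rule 18): 0000100000000
Gen 2 (rule 62): 0001110000000
Gen 3 (rule 89): 1101011111111
Gen 4 (rule 18): 0000000000000
Gen 5 (rule 62): 0000000000000
Gen 6 (rule 89): 1111111111111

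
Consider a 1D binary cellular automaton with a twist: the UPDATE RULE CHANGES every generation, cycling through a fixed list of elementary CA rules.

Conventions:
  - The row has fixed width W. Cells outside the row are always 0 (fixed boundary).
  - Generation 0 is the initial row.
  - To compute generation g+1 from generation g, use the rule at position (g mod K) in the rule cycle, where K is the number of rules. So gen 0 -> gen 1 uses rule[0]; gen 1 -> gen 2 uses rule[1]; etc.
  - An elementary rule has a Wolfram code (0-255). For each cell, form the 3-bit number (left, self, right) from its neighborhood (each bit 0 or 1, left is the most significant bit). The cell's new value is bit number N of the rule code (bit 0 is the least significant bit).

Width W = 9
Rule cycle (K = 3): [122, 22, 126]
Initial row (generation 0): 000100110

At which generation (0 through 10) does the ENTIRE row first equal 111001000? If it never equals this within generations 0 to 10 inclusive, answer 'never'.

Gen 0: 000100110
Gen 1 (rule 122): 001011111
Gen 2 (rule 22): 011000000
Gen 3 (rule 126): 111100000
Gen 4 (rule 122): 100110000
Gen 5 (rule 22): 111001000
Gen 6 (rule 126): 101111100
Gen 7 (rule 122): 011000110
Gen 8 (rule 22): 100101001
Gen 9 (rule 126): 111111111
Gen 10 (rule 122): 100000001

Answer: 5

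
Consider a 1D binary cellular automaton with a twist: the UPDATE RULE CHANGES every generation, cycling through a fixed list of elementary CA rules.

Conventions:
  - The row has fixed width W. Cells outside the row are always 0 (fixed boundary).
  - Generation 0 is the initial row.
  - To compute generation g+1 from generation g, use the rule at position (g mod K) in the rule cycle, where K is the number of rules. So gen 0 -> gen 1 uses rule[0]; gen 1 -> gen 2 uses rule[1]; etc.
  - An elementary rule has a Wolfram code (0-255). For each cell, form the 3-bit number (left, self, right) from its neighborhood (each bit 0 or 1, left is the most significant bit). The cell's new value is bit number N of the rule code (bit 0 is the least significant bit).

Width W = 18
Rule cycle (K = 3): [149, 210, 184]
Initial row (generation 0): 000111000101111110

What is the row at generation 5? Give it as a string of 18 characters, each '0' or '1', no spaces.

Gen 0: 000111000101111110
Gen 1 (rule 149): 110010110100111101
Gen 2 (rule 210): 011100010011011100
Gen 3 (rule 184): 011010001010111010
Gen 4 (rule 149): 000011101010010011
Gen 5 (rule 210): 000101100001101101

Answer: 000101100001101101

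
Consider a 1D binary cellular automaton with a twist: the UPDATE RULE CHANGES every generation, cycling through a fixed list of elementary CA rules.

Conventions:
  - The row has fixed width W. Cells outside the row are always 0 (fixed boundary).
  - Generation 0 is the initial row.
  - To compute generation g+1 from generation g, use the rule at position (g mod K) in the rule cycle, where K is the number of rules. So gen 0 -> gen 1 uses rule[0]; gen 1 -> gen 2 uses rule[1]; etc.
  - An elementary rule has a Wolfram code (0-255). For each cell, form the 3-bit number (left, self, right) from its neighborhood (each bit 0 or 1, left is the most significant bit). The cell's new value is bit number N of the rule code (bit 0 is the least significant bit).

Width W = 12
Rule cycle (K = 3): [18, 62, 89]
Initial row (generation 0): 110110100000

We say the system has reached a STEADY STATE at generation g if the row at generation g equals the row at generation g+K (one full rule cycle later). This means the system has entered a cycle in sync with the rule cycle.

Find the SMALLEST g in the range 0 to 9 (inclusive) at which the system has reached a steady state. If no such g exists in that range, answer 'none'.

Answer: 4

Derivation:
Gen 0: 110110100000
Gen 1 (rule 18): 000000010000
Gen 2 (rule 62): 000000111000
Gen 3 (rule 89): 111110101111
Gen 4 (rule 18): 000000000000
Gen 5 (rule 62): 000000000000
Gen 6 (rule 89): 111111111111
Gen 7 (rule 18): 000000000000
Gen 8 (rule 62): 000000000000
Gen 9 (rule 89): 111111111111
Gen 10 (rule 18): 000000000000
Gen 11 (rule 62): 000000000000
Gen 12 (rule 89): 111111111111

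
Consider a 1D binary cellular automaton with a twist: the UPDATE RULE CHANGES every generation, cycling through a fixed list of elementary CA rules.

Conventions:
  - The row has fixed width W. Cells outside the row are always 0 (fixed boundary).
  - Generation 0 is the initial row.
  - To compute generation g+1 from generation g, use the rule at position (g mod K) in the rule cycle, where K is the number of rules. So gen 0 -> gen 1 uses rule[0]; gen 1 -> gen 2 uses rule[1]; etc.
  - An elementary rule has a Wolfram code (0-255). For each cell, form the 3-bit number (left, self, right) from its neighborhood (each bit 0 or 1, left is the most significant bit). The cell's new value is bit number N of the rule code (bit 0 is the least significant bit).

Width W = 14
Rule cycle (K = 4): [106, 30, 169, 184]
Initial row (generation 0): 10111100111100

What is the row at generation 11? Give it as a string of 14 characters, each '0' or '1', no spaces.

Answer: 11110100110100

Derivation:
Gen 0: 10111100111100
Gen 1 (rule 106): 01100101100100
Gen 2 (rule 30): 11011101011110
Gen 3 (rule 169): 10111010111100
Gen 4 (rule 184): 01110101111010
Gen 5 (rule 106): 11011011001100
Gen 6 (rule 30): 10010010111010
Gen 7 (rule 169): 00000001110100
Gen 8 (rule 184): 00000001101010
Gen 9 (rule 106): 00000011110100
Gen 10 (rule 30): 00000110000110
Gen 11 (rule 169): 11110100110100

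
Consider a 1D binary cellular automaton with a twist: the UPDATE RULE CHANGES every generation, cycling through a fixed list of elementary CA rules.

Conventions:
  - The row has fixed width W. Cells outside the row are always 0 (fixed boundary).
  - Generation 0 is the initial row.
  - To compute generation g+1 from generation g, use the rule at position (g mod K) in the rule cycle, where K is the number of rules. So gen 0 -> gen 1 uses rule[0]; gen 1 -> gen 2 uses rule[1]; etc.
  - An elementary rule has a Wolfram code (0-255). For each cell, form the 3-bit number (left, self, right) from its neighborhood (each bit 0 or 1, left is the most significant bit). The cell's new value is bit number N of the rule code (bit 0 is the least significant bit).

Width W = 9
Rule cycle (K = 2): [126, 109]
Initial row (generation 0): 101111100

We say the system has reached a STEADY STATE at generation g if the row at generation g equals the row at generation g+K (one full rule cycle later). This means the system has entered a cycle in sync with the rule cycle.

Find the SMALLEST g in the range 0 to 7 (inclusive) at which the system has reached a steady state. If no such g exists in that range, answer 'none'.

Answer: 7

Derivation:
Gen 0: 101111100
Gen 1 (rule 126): 111000110
Gen 2 (rule 109): 101010110
Gen 3 (rule 126): 111111111
Gen 4 (rule 109): 100000001
Gen 5 (rule 126): 110000011
Gen 6 (rule 109): 110111011
Gen 7 (rule 126): 111101111
Gen 8 (rule 109): 100111001
Gen 9 (rule 126): 111101111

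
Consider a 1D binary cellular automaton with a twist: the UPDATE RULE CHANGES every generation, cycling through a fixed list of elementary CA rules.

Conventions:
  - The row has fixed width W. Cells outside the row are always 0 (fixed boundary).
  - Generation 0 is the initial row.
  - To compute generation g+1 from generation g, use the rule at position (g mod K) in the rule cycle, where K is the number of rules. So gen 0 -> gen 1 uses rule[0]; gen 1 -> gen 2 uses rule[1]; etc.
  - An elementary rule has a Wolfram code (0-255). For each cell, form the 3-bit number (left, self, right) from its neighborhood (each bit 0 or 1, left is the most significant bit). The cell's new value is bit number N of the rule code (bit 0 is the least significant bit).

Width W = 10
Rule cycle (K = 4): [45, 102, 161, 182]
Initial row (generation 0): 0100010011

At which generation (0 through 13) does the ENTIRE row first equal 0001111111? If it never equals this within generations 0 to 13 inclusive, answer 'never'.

Gen 0: 0100010011
Gen 1 (rule 45): 0101010010
Gen 2 (rule 102): 1111110110
Gen 3 (rule 161): 0111101000
Gen 4 (rule 182): 1011011100
Gen 5 (rule 45): 1110110001
Gen 6 (rule 102): 0011010011
Gen 7 (rule 161): 1000100000
Gen 8 (rule 182): 1101110000
Gen 9 (rule 45): 1011000111
Gen 10 (rule 102): 1101001001
Gen 11 (rule 161): 0010000000
Gen 12 (rule 182): 0111000000
Gen 13 (rule 45): 0100011111

Answer: never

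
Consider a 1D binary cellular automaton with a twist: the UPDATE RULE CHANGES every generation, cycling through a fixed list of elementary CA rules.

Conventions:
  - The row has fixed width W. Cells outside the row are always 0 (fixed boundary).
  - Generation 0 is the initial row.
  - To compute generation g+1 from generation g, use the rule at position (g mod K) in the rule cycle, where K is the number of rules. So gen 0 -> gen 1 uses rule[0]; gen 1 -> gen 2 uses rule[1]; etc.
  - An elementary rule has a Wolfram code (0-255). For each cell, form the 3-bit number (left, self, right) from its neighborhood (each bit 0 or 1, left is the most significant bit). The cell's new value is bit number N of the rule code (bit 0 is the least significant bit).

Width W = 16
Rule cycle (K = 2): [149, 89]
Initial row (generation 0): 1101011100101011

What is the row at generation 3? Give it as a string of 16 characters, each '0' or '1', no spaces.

Answer: 0010111111110010

Derivation:
Gen 0: 1101011100101011
Gen 1 (rule 149): 0001001010101000
Gen 2 (rule 89): 1100100000000111
Gen 3 (rule 149): 0010111111110010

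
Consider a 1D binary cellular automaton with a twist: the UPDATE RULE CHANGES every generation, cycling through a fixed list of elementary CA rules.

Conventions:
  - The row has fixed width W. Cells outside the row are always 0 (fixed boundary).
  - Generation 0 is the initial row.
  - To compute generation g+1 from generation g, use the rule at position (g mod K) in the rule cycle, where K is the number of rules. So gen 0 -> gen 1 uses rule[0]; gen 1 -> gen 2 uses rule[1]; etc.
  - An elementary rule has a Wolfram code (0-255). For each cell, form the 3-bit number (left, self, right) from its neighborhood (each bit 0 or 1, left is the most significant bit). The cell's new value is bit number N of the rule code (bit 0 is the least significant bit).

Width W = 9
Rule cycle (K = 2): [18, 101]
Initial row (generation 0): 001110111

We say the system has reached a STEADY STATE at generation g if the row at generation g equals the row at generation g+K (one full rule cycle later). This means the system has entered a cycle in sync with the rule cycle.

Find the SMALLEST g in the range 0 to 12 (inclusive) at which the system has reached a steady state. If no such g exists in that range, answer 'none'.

Gen 0: 001110111
Gen 1 (rule 18): 010000000
Gen 2 (rule 101): 010111111
Gen 3 (rule 18): 100000000
Gen 4 (rule 101): 101111111
Gen 5 (rule 18): 000000000
Gen 6 (rule 101): 111111111
Gen 7 (rule 18): 000000000
Gen 8 (rule 101): 111111111
Gen 9 (rule 18): 000000000
Gen 10 (rule 101): 111111111
Gen 11 (rule 18): 000000000
Gen 12 (rule 101): 111111111
Gen 13 (rule 18): 000000000
Gen 14 (rule 101): 111111111

Answer: 5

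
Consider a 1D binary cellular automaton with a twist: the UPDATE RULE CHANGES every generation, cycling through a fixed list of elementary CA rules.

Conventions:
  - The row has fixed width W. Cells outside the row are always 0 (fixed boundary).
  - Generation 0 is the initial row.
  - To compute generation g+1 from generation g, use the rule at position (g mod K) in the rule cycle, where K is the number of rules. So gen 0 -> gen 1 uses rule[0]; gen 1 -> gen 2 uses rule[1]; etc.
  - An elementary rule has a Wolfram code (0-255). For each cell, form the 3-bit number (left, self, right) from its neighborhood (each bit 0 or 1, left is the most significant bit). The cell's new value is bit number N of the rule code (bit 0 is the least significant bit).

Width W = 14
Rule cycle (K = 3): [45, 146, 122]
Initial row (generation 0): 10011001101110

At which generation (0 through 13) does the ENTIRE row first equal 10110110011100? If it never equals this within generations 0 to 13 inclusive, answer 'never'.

Gen 0: 10011001101110
Gen 1 (rule 45): 10010001011000
Gen 2 (rule 146): 01101010000100
Gen 3 (rule 122): 11110101001010
Gen 4 (rule 45): 10001111001110
Gen 5 (rule 146): 01010110110101
Gen 6 (rule 122): 10101111111010
Gen 7 (rule 45): 11111000000110
Gen 8 (rule 146): 01110100001001
Gen 9 (rule 122): 11011010010110
Gen 10 (rule 45): 10110110011100
Gen 11 (rule 146): 00000001101010
Gen 12 (rule 122): 00000011110101
Gen 13 (rule 45): 11111010001111

Answer: 10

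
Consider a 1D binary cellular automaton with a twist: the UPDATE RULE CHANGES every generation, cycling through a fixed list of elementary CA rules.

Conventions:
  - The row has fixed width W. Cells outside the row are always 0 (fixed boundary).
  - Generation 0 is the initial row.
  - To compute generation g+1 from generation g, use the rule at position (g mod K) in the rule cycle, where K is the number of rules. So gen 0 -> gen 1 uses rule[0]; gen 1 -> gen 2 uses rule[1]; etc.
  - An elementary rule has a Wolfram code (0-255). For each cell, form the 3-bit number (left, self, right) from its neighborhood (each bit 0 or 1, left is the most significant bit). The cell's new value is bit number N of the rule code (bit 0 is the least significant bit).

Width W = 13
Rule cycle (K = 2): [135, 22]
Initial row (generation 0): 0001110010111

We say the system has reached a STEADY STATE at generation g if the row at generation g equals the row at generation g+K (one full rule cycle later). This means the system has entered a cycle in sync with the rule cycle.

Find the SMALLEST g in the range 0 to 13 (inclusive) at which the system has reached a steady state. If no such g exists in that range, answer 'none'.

Answer: 13

Derivation:
Gen 0: 0001110010111
Gen 1 (rule 135): 1110100110010
Gen 2 (rule 22): 0000111001111
Gen 3 (rule 135): 1111010010110
Gen 4 (rule 22): 0000011110001
Gen 5 (rule 135): 1111101100111
Gen 6 (rule 22): 0000000011000
Gen 7 (rule 135): 1111111100011
Gen 8 (rule 22): 0000000010100
Gen 9 (rule 135): 1111111110101
Gen 10 (rule 22): 0000000000101
Gen 11 (rule 135): 1111111111101
Gen 12 (rule 22): 0000000000001
Gen 13 (rule 135): 1111111111111
Gen 14 (rule 22): 0000000000000
Gen 15 (rule 135): 1111111111111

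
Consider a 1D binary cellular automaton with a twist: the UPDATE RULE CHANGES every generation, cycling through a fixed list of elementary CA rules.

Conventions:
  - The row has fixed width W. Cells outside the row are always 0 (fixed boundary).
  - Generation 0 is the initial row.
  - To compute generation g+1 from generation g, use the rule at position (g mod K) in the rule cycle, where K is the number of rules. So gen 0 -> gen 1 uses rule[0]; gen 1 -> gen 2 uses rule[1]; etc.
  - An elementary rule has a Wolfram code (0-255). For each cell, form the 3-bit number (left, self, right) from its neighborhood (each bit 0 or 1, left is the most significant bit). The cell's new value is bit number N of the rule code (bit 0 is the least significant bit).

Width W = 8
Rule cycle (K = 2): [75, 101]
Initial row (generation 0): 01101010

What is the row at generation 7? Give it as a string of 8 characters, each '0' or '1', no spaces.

Answer: 00100100

Derivation:
Gen 0: 01101010
Gen 1 (rule 75): 11100000
Gen 2 (rule 101): 00101111
Gen 3 (rule 75): 11001001
Gen 4 (rule 101): 01001001
Gen 5 (rule 75): 10010010
Gen 6 (rule 101): 10010010
Gen 7 (rule 75): 00100100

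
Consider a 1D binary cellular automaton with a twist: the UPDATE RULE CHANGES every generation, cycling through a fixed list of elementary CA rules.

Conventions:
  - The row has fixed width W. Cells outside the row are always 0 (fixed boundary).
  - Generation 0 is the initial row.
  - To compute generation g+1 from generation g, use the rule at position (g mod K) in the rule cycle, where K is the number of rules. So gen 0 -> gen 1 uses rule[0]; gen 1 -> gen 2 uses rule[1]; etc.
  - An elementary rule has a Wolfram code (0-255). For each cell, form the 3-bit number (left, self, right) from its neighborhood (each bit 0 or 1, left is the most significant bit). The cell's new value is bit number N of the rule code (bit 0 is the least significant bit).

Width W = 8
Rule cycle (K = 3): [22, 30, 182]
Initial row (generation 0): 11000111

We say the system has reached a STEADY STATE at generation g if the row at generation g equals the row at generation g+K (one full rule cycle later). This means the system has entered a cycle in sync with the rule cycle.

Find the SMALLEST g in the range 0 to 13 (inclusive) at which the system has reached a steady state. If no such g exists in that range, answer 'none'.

Gen 0: 11000111
Gen 1 (rule 22): 00101000
Gen 2 (rule 30): 01101100
Gen 3 (rule 182): 10010010
Gen 4 (rule 22): 11111111
Gen 5 (rule 30): 10000000
Gen 6 (rule 182): 11000000
Gen 7 (rule 22): 00100000
Gen 8 (rule 30): 01110000
Gen 9 (rule 182): 10101000
Gen 10 (rule 22): 10101100
Gen 11 (rule 30): 10101010
Gen 12 (rule 182): 11111111
Gen 13 (rule 22): 00000000
Gen 14 (rule 30): 00000000
Gen 15 (rule 182): 00000000
Gen 16 (rule 22): 00000000

Answer: 13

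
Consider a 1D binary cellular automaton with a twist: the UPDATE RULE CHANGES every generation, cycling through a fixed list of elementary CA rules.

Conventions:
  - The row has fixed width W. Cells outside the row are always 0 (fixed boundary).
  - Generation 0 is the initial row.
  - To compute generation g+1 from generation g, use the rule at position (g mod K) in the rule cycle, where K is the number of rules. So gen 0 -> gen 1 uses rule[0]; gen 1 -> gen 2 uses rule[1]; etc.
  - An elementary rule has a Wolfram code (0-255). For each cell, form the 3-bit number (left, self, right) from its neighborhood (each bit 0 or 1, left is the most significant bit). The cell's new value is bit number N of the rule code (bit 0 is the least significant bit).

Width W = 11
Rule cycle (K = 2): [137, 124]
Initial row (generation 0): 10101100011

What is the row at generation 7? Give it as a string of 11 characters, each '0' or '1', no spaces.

Answer: 10001001010

Derivation:
Gen 0: 10101100011
Gen 1 (rule 137): 00001001010
Gen 2 (rule 124): 00001101111
Gen 3 (rule 137): 11101001110
Gen 4 (rule 124): 10111101011
Gen 5 (rule 137): 00111000010
Gen 6 (rule 124): 00101100011
Gen 7 (rule 137): 10001001010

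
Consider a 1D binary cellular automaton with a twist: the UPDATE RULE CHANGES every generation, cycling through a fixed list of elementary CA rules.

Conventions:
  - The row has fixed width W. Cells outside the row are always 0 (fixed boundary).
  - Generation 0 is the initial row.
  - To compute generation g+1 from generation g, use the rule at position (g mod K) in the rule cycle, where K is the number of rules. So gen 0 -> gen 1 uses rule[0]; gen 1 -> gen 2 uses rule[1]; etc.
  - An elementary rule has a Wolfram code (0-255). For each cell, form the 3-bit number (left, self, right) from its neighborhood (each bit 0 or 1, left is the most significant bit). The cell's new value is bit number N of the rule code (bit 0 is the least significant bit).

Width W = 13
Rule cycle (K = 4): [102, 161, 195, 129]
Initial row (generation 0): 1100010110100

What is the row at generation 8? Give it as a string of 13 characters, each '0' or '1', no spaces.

Answer: 0110000000000

Derivation:
Gen 0: 1100010110100
Gen 1 (rule 102): 0100111011100
Gen 2 (rule 161): 0000010101001
Gen 3 (rule 195): 1111100000010
Gen 4 (rule 129): 0111001111000
Gen 5 (rule 102): 1001010001000
Gen 6 (rule 161): 0000100100011
Gen 7 (rule 195): 1111001001101
Gen 8 (rule 129): 0110000000000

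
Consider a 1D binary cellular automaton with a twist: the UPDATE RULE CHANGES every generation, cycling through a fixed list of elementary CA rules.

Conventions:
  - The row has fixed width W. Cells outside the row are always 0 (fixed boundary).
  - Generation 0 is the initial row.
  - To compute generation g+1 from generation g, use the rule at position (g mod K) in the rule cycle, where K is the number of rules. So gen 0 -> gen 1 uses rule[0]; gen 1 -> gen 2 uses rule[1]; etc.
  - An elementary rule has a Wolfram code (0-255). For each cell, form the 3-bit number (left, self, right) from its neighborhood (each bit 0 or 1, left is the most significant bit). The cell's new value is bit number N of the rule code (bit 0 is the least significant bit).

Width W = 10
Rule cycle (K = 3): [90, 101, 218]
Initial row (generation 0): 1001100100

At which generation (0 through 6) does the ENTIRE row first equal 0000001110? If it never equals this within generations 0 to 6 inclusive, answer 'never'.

Answer: 2

Derivation:
Gen 0: 1001100100
Gen 1 (rule 90): 0111111010
Gen 2 (rule 101): 0000001110
Gen 3 (rule 218): 0000011111
Gen 4 (rule 90): 0000110001
Gen 5 (rule 101): 1110010101
Gen 6 (rule 218): 1111100000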